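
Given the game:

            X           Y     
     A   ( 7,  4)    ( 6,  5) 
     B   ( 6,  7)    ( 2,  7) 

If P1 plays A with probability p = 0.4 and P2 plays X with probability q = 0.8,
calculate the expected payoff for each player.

E[P1] = 5.84, E[P2] = 5.88

Work:
E[P1] = p·q·π₁(A,X) + p·(1-q)·π₁(A,Y) + (1-p)·q·π₁(B,X) + (1-p)·(1-q)·π₁(B,Y)
= 0.4·0.8·7 + 0.4·0.2·6 + 0.6·0.8·6 + 0.6·0.2·2
= 5.84

E[P2] = 5.88 (similar calculation)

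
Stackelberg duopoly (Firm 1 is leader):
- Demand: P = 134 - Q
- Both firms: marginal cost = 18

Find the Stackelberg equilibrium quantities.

q₁* (leader) = 58.0, q₂* (follower) = 29.0

Work:
Follower's reaction: q₂ = (a - c - q₁)/2
Leader substitutes: π₁ = q₁·(a - q₁ - (a-c-q₁)/2 - c)
FOC: q₁* = (134 - 18)/2 = 58.00
Then: q₂* = (134 - 18 - 58.0)/2 = 29.00
Leader has first-mover advantage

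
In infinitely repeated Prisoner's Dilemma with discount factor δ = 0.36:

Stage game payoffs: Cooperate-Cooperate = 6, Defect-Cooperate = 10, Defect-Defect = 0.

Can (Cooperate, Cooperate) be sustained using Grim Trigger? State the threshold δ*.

δ* = 0.4; since δ = 0.36 < 0.4, cooperation cannot be sustained

Work:
For Grim Trigger:
Cooperate forever: 6/(1-δ)
Defect then punished: 10 + 0·δ/(1-δ)
Need: 6/(1-δ) ≥ 10 + 0·δ/(1-δ)
Solving: δ ≥ (T-R)/(T-P) = (10-6)/(10-0) = 0.4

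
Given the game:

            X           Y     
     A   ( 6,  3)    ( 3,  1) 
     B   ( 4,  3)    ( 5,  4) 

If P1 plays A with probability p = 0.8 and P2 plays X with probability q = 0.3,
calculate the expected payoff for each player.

E[P1] = 4.06, E[P2] = 2.02

Work:
E[P1] = p·q·π₁(A,X) + p·(1-q)·π₁(A,Y) + (1-p)·q·π₁(B,X) + (1-p)·(1-q)·π₁(B,Y)
= 0.8·0.3·6 + 0.8·0.7·3 + 0.2·0.3·4 + 0.2·0.7·5
= 4.06

E[P2] = 2.02 (similar calculation)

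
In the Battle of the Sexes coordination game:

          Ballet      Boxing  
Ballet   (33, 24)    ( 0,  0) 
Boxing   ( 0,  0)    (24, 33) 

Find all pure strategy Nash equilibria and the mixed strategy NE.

Pure NE: (Ballet, Ballet) and (Boxing, Boxing); Mixed NE: p = 0.5789, q = 0.4211

Work:
Check pure NE:
(Ballet, Ballet): (33, 24) - no unilateral deviation beneficial
(Boxing, Boxing): (24, 33) - no unilateral deviation beneficial
Mixed NE: P1 plays Ballet with p = 0.5789, P2 plays Ballet with q = 0.4211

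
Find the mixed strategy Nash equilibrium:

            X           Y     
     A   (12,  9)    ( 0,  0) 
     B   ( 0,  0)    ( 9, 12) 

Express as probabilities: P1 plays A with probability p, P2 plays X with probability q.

p = 0.5714, q = 0.4286

Work:
Find probabilities that make opponent indifferent:
P2 chooses q to make P1 indifferent between A and B
P1 chooses p to make P2 indifferent between X and Y
Mixed NE: P1 plays (A: 0.5714, B: 0.4286), P2 plays (X: 0.4286, Y: 0.5714)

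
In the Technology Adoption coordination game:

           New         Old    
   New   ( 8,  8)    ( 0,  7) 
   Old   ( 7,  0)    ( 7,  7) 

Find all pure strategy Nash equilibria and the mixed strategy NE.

Pure NE: (New, New) and (Old, Old); Mixed NE: p = 0.875, q = 0.875

Work:
Check pure NE:
(New, New): (8, 8) - no unilateral deviation beneficial
(Old, Old): (7, 7) - no unilateral deviation beneficial
Mixed NE: P1 plays New with p = 0.875, P2 plays New with q = 0.875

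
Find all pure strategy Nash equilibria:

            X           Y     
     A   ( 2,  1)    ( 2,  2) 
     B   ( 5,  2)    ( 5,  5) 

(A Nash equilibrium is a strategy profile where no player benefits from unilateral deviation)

Nash equilibrium: (B, Y)

Work:
Best responses:
  P1 vs X: payoffs [2, 5] → best response B (payoff 5)
  P1 vs Y: payoffs [2, 5] → best response B (payoff 5)
  P2 vs A: payoffs [1, 2] → best response Y (payoff 2)
  P2 vs B: payoffs [2, 5] → best response Y (payoff 5)
Mutual best responses: (B,Y) → Nash equilibria.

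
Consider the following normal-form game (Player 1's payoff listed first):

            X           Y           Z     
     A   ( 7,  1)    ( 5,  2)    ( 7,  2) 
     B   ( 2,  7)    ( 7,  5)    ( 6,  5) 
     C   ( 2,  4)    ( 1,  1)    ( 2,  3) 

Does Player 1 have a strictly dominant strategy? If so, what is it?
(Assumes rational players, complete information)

No strictly dominant strategy exists for Player 1

Work:
A strategy strictly dominates another if it gives a strictly higher payoff against every opponent action. Compare each pair of P1's strategies column-by-column:
  A vs B: [7 vs 2, 5 vs 7, 7 vs 6] → A does not strictly dominate B (column Y: 5 ≤ 7)
  A vs C: [7 vs 2, 5 vs 1, 7 vs 2] → A strictly dominates C
  B vs A: [2 vs 7, 7 vs 5, 6 vs 7] → B does not strictly dominate A (column X: 2 ≤ 7)
  B vs C: [2 vs 2, 7 vs 1, 6 vs 2] → B does not strictly dominate C (column X: 2 ≤ 2)
  C vs A: [2 vs 7, 1 vs 5, 2 vs 7] → C does not strictly dominate A (column X: 2 ≤ 7)
  C vs B: [2 vs 2, 1 vs 7, 2 vs 6] → C does not strictly dominate B (column X: 2 ≤ 2)
No single strategy strictly dominates all others → no strictly dominant strategy.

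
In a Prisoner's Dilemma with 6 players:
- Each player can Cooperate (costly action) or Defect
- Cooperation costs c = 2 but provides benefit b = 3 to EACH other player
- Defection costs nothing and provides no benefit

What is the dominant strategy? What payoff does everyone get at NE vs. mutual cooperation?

Dominant: Defect; NE payoff = 0; Coop payoff = 13

Work:
Defect dominates (saves cost c = 2, benefit to others is external)
NE: All defect → everyone gets 0
If all cooperate: each receives (5)×3 - 2 = 13
Social dilemma: 13 > 0 but NE gives 0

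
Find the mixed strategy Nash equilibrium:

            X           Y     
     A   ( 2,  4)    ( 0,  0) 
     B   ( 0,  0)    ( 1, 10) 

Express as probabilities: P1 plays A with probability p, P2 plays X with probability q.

p = 0.7143, q = 0.3333

Work:
Find probabilities that make opponent indifferent:
P2 chooses q to make P1 indifferent between A and B
P1 chooses p to make P2 indifferent between X and Y
Mixed NE: P1 plays (A: 0.7143, B: 0.2857), P2 plays (X: 0.3333, Y: 0.6667)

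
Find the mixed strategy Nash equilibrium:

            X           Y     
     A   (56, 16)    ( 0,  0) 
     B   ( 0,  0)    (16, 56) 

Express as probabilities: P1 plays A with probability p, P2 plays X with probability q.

p = 0.7778, q = 0.2222

Work:
Find probabilities that make opponent indifferent:
P2 chooses q to make P1 indifferent between A and B
P1 chooses p to make P2 indifferent between X and Y
Mixed NE: P1 plays (A: 0.7778, B: 0.2222), P2 plays (X: 0.2222, Y: 0.7778)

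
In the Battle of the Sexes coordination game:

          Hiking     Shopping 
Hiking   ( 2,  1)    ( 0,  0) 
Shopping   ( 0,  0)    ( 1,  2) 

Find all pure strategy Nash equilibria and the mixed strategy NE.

Pure NE: (Hiking, Hiking) and (Shopping, Shopping); Mixed NE: p = 0.6667, q = 0.3333

Work:
Check pure NE:
(Hiking, Hiking): (2, 1) - no unilateral deviation beneficial
(Shopping, Shopping): (1, 2) - no unilateral deviation beneficial
Mixed NE: P1 plays Hiking with p = 0.6667, P2 plays Hiking with q = 0.3333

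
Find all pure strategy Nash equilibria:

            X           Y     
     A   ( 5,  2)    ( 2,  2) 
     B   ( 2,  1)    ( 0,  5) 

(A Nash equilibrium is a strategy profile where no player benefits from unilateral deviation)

Nash equilibrium: (A, X), (A, Y)

Work:
Best responses:
  P1 vs X: payoffs [5, 2] → best response A (payoff 5)
  P1 vs Y: payoffs [2, 0] → best response A (payoff 2)
  P2 vs A: payoffs [2, 2] → best response X/Y (payoff 2)
  P2 vs B: payoffs [1, 5] → best response Y (payoff 5)
Mutual best responses: (A,X), (A,Y) → Nash equilibria.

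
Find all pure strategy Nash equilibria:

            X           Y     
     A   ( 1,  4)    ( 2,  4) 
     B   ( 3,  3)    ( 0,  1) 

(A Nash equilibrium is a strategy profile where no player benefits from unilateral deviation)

Nash equilibrium: (A, Y), (B, X)

Work:
Best responses:
  P1 vs X: payoffs [1, 3] → best response B (payoff 3)
  P1 vs Y: payoffs [2, 0] → best response A (payoff 2)
  P2 vs A: payoffs [4, 4] → best response X/Y (payoff 4)
  P2 vs B: payoffs [3, 1] → best response X (payoff 3)
Mutual best responses: (A,Y), (B,X) → Nash equilibria.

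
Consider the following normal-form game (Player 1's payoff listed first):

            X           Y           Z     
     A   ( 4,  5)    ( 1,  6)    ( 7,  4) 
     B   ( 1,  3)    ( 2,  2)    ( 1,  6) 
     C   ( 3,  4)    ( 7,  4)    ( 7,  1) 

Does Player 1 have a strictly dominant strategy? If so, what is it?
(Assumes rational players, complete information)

No strictly dominant strategy exists for Player 1

Work:
A strategy strictly dominates another if it gives a strictly higher payoff against every opponent action. Compare each pair of P1's strategies column-by-column:
  A vs B: [4 vs 1, 1 vs 2, 7 vs 1] → A does not strictly dominate B (column Y: 1 ≤ 2)
  A vs C: [4 vs 3, 1 vs 7, 7 vs 7] → A does not strictly dominate C (column Y: 1 ≤ 7)
  B vs A: [1 vs 4, 2 vs 1, 1 vs 7] → B does not strictly dominate A (column X: 1 ≤ 4)
  B vs C: [1 vs 3, 2 vs 7, 1 vs 7] → B does not strictly dominate C (column X: 1 ≤ 3)
  C vs A: [3 vs 4, 7 vs 1, 7 vs 7] → C does not strictly dominate A (column X: 3 ≤ 4)
  C vs B: [3 vs 1, 7 vs 2, 7 vs 1] → C strictly dominates B
No single strategy strictly dominates all others → no strictly dominant strategy.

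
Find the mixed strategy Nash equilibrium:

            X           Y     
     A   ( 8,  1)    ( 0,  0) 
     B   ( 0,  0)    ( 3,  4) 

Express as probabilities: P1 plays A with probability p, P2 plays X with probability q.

p = 0.8, q = 0.2727

Work:
Find probabilities that make opponent indifferent:
P2 chooses q to make P1 indifferent between A and B
P1 chooses p to make P2 indifferent between X and Y
Mixed NE: P1 plays (A: 0.8, B: 0.2), P2 plays (X: 0.2727, Y: 0.7273)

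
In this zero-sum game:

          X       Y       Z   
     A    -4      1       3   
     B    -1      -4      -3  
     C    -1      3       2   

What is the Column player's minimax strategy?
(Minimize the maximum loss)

Column should play X, value = -1

Work:
Column player minimizes Row's maximum payoff:
Column X: max payoff to Row = -1
Column Y: max payoff to Row = 3
Column Z: max payoff to Row = 3
Minimum is -1, achieved by column X.
Minimax strategy: X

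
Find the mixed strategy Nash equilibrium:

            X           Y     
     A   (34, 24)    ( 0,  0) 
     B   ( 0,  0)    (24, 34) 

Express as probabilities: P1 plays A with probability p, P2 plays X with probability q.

p = 0.5862, q = 0.4138

Work:
Find probabilities that make opponent indifferent:
P2 chooses q to make P1 indifferent between A and B
P1 chooses p to make P2 indifferent between X and Y
Mixed NE: P1 plays (A: 0.5862, B: 0.4138), P2 plays (X: 0.4138, Y: 0.5862)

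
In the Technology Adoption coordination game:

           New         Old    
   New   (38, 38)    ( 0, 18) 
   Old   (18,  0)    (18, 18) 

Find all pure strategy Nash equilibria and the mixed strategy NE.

Pure NE: (New, New) and (Old, Old); Mixed NE: p = 0.4737, q = 0.4737

Work:
Check pure NE:
(New, New): (38, 38) - no unilateral deviation beneficial
(Old, Old): (18, 18) - no unilateral deviation beneficial
Mixed NE: P1 plays New with p = 0.4737, P2 plays New with q = 0.4737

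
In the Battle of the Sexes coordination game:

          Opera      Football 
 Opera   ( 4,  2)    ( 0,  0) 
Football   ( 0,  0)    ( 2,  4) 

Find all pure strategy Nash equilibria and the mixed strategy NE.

Pure NE: (Opera, Opera) and (Football, Football); Mixed NE: p = 0.6667, q = 0.3333

Work:
Check pure NE:
(Opera, Opera): (4, 2) - no unilateral deviation beneficial
(Football, Football): (2, 4) - no unilateral deviation beneficial
Mixed NE: P1 plays Opera with p = 0.6667, P2 plays Opera with q = 0.3333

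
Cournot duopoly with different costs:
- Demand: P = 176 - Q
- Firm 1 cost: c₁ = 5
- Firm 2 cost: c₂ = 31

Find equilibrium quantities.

q₁* = 65.67, q₂* = 39.67

Work:
Reaction: q₁ = (176 - 5 - q₂)/2
Reaction: q₂ = (176 - 31 - q₁)/2
Solve simultaneously:
q₁* = (176 - 2×5 + 31)/3 = 65.67
q₂* = (176 - 2×31 + 5)/3 = 39.67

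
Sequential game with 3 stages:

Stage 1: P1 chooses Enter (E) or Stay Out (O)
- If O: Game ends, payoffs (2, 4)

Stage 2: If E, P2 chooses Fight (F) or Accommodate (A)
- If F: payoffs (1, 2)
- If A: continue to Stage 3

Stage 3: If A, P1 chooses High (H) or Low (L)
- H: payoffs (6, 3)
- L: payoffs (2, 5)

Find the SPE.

SPE: (E, A, H); Outcome (6, 3)

Work:
Stage 3: P1 chooses H (6 vs 2)
Stage 2: P2: F->2, A->3 (anticipating H). Choose A
Stage 1: P1: O->2, E->6 (anticipating A, H). Choose E
SPE path: E -> A -> H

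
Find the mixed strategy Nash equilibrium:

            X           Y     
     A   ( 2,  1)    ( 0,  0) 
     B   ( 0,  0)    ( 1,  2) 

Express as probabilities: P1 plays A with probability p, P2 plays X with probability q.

p = 0.6667, q = 0.3333

Work:
Find probabilities that make opponent indifferent:
P2 chooses q to make P1 indifferent between A and B
P1 chooses p to make P2 indifferent between X and Y
Mixed NE: P1 plays (A: 0.6667, B: 0.3333), P2 plays (X: 0.3333, Y: 0.6667)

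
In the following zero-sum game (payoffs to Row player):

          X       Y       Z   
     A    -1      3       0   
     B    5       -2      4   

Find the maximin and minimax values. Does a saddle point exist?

Maximin = -1, Minimax = 3, Saddle: False

Work:
Row minimums: [-1, -2] → maximin = -1
Column maximums: [5, 3, 4] → minimax = 3
No saddle point (maximin ≠ minimax). Mixed strategy needed.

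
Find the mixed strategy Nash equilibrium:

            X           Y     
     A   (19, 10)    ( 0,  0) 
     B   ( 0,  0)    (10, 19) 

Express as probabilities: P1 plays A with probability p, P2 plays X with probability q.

p = 0.6552, q = 0.3448

Work:
Find probabilities that make opponent indifferent:
P2 chooses q to make P1 indifferent between A and B
P1 chooses p to make P2 indifferent between X and Y
Mixed NE: P1 plays (A: 0.6552, B: 0.3448), P2 plays (X: 0.3448, Y: 0.6552)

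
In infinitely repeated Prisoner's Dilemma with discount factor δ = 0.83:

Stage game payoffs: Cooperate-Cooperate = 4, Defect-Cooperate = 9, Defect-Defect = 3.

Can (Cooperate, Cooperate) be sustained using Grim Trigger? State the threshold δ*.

δ* = 0.8333; since δ = 0.83 < 0.8333, cooperation cannot be sustained

Work:
For Grim Trigger:
Cooperate forever: 4/(1-δ)
Defect then punished: 9 + 3·δ/(1-δ)
Need: 4/(1-δ) ≥ 9 + 3·δ/(1-δ)
Solving: δ ≥ (T-R)/(T-P) = (9-4)/(9-3) = 0.8333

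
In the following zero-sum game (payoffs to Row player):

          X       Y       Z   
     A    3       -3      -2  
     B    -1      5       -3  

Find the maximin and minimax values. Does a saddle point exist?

Maximin = -3, Minimax = -2, Saddle: False

Work:
Row minimums: [-3, -3] → maximin = -3
Column maximums: [3, 5, -2] → minimax = -2
No saddle point (maximin ≠ minimax). Mixed strategy needed.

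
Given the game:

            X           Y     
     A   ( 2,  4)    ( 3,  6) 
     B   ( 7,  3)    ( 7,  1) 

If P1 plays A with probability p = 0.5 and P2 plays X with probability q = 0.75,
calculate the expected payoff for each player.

E[P1] = 4.625, E[P2] = 3.5

Work:
E[P1] = p·q·π₁(A,X) + p·(1-q)·π₁(A,Y) + (1-p)·q·π₁(B,X) + (1-p)·(1-q)·π₁(B,Y)
= 0.5·0.75·2 + 0.5·0.25·3 + 0.5·0.75·7 + 0.5·0.25·7
= 4.625

E[P2] = 3.5 (similar calculation)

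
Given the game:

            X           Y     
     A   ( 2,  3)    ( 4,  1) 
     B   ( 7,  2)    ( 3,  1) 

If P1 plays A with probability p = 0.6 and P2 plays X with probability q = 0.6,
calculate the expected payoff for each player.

E[P1] = 3.84, E[P2] = 1.96

Work:
E[P1] = p·q·π₁(A,X) + p·(1-q)·π₁(A,Y) + (1-p)·q·π₁(B,X) + (1-p)·(1-q)·π₁(B,Y)
= 0.6·0.6·2 + 0.6·0.4·4 + 0.4·0.6·7 + 0.4·0.4·3
= 3.84

E[P2] = 1.96 (similar calculation)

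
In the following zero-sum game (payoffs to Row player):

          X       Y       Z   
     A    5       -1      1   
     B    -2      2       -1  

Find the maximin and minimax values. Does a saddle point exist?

Maximin = -1, Minimax = 1, Saddle: False

Work:
Row minimums: [-1, -2] → maximin = -1
Column maximums: [5, 2, 1] → minimax = 1
No saddle point (maximin ≠ minimax). Mixed strategy needed.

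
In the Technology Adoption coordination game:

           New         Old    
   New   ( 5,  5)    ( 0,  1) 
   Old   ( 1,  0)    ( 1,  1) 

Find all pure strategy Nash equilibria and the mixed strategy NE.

Pure NE: (New, New) and (Old, Old); Mixed NE: p = 0.2, q = 0.2

Work:
Check pure NE:
(New, New): (5, 5) - no unilateral deviation beneficial
(Old, Old): (1, 1) - no unilateral deviation beneficial
Mixed NE: P1 plays New with p = 0.2, P2 plays New with q = 0.2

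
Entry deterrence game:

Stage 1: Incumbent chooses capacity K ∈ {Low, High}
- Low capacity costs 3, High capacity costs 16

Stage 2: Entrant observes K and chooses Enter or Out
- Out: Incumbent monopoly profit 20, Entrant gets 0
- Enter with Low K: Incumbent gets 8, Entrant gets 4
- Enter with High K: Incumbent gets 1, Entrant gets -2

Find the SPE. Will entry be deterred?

SPE: (Low, Enter|Low, Out|High); Entry not deterred. Incumbent net profit = 5, Entrant gets 4

Work:
After Low K: Entrant enters (4 > 0)
After High K: Entrant stays out (-2 < 0)
Incumbent: Low → 8−3=5, High → 20−16=4
Incumbent chooses Low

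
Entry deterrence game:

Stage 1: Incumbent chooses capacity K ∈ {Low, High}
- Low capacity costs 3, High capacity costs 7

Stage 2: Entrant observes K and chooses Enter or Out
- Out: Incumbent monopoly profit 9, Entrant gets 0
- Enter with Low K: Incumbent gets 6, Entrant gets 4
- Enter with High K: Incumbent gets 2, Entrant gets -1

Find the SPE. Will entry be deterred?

SPE: (Low, Enter|Low, Out|High); Entry not deterred. Incumbent net profit = 3, Entrant gets 4

Work:
After Low K: Entrant enters (4 > 0)
After High K: Entrant stays out (-1 < 0)
Incumbent: Low → 6−3=3, High → 9−7=2
Incumbent chooses Low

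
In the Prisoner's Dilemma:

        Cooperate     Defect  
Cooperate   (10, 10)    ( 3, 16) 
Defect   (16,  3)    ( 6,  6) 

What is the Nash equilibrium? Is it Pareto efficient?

(Defect, Defect) is NE; not Pareto efficient

Work:
Defect dominates Cooperate for both players:
If P2 cooperates: Defect (16) > Cooperate (10)
If P2 defects: Defect (6) > Cooperate (3)
NE: (Defect, Defect) with payoff (6, 6)
But (Cooperate, Cooperate) = (10, 10) Pareto dominates (6, 6)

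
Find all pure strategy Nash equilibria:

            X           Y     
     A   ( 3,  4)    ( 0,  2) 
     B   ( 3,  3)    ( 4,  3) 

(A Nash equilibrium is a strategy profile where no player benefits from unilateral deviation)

Nash equilibrium: (A, X), (B, X), (B, Y)

Work:
Best responses:
  P1 vs X: payoffs [3, 3] → best response A/B (payoff 3)
  P1 vs Y: payoffs [0, 4] → best response B (payoff 4)
  P2 vs A: payoffs [4, 2] → best response X (payoff 4)
  P2 vs B: payoffs [3, 3] → best response X/Y (payoff 3)
Mutual best responses: (A,X), (B,X), (B,Y) → Nash equilibria.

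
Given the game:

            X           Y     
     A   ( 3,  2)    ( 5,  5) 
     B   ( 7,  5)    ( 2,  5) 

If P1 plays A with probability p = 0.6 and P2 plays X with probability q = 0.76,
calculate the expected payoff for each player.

E[P1] = 4.408, E[P2] = 3.632

Work:
E[P1] = p·q·π₁(A,X) + p·(1-q)·π₁(A,Y) + (1-p)·q·π₁(B,X) + (1-p)·(1-q)·π₁(B,Y)
= 0.6·0.76·3 + 0.6·0.24·5 + 0.4·0.76·7 + 0.4·0.24·2
= 4.408

E[P2] = 3.632 (similar calculation)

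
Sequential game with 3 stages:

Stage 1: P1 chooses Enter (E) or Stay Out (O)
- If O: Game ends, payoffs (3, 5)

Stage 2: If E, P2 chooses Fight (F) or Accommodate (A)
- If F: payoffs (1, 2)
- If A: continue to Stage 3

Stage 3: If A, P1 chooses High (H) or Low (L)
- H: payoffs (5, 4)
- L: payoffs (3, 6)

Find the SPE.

SPE: (E, A, H); Outcome (5, 4)

Work:
Stage 3: P1 chooses H (5 vs 3)
Stage 2: P2: F->2, A->4 (anticipating H). Choose A
Stage 1: P1: O->3, E->5 (anticipating A, H). Choose E
SPE path: E -> A -> H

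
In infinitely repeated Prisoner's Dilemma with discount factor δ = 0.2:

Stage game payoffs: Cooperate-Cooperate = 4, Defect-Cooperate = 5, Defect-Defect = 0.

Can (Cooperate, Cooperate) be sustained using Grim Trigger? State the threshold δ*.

δ* = 0.2; since δ = 0.2 ≥ 0.2, cooperation can be sustained

Work:
For Grim Trigger:
Cooperate forever: 4/(1-δ)
Defect then punished: 5 + 0·δ/(1-δ)
Need: 4/(1-δ) ≥ 5 + 0·δ/(1-δ)
Solving: δ ≥ (T-R)/(T-P) = (5-4)/(5-0) = 0.2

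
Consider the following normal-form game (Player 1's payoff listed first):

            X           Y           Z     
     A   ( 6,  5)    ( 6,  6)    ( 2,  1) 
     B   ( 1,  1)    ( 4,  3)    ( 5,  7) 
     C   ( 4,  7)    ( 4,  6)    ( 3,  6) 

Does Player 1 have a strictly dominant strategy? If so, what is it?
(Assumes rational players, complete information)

No strictly dominant strategy exists for Player 1

Work:
A strategy strictly dominates another if it gives a strictly higher payoff against every opponent action. Compare each pair of P1's strategies column-by-column:
  A vs B: [6 vs 1, 6 vs 4, 2 vs 5] → A does not strictly dominate B (column Z: 2 ≤ 5)
  A vs C: [6 vs 4, 6 vs 4, 2 vs 3] → A does not strictly dominate C (column Z: 2 ≤ 3)
  B vs A: [1 vs 6, 4 vs 6, 5 vs 2] → B does not strictly dominate A (column X: 1 ≤ 6)
  B vs C: [1 vs 4, 4 vs 4, 5 vs 3] → B does not strictly dominate C (column X: 1 ≤ 4)
  C vs A: [4 vs 6, 4 vs 6, 3 vs 2] → C does not strictly dominate A (column X: 4 ≤ 6)
  C vs B: [4 vs 1, 4 vs 4, 3 vs 5] → C does not strictly dominate B (column Y: 4 ≤ 4)
No single strategy strictly dominates all others → no strictly dominant strategy.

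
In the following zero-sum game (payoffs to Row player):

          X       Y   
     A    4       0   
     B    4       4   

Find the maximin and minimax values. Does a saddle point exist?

Maximin = 4, Minimax = 4, Saddle: True

Work:
Row minimums: [0, 4] → maximin = 4
Column maximums: [4, 4] → minimax = 4
Saddle point exists! Game value = 4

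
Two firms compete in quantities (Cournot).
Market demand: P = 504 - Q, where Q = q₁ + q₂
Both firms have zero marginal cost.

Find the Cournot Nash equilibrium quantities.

q₁* = q₂* = 168.0; P* = 168.0

Work:
Profit: π_i = P·q_i = (a - q_i - q_j)·q_i
FOC: ∂π_i/∂q_i = a - 2q_i - q_j = 0
Reaction function: q_i = (504 - q_j)/2
Symmetry: q* = 504/3 = 168.0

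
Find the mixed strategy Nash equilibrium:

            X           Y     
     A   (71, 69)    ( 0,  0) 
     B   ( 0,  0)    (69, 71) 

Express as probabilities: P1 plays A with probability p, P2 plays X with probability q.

p = 0.5071, q = 0.4929

Work:
Find probabilities that make opponent indifferent:
P2 chooses q to make P1 indifferent between A and B
P1 chooses p to make P2 indifferent between X and Y
Mixed NE: P1 plays (A: 0.5071, B: 0.4929), P2 plays (X: 0.4929, Y: 0.5071)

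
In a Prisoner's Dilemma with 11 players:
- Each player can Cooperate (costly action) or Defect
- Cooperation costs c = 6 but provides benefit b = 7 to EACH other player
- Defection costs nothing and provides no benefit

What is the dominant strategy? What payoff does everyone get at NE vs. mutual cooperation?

Dominant: Defect; NE payoff = 0; Coop payoff = 64

Work:
Defect dominates (saves cost c = 6, benefit to others is external)
NE: All defect → everyone gets 0
If all cooperate: each receives (10)×7 - 6 = 64
Social dilemma: 64 > 0 but NE gives 0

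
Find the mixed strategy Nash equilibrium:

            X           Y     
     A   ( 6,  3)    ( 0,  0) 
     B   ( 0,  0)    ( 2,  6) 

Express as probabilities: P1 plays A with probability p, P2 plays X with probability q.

p = 0.6667, q = 0.25

Work:
Find probabilities that make opponent indifferent:
P2 chooses q to make P1 indifferent between A and B
P1 chooses p to make P2 indifferent between X and Y
Mixed NE: P1 plays (A: 0.6667, B: 0.3333), P2 plays (X: 0.25, Y: 0.75)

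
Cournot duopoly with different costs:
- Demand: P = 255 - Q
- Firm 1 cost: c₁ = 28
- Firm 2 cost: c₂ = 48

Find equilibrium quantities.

q₁* = 82.33, q₂* = 62.33

Work:
Reaction: q₁ = (255 - 28 - q₂)/2
Reaction: q₂ = (255 - 48 - q₁)/2
Solve simultaneously:
q₁* = (255 - 2×28 + 48)/3 = 82.33
q₂* = (255 - 2×48 + 28)/3 = 62.33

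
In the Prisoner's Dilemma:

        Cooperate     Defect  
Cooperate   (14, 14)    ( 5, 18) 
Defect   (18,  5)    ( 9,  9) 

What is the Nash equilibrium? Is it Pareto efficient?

(Defect, Defect) is NE; not Pareto efficient

Work:
Defect dominates Cooperate for both players:
If P2 cooperates: Defect (18) > Cooperate (14)
If P2 defects: Defect (9) > Cooperate (5)
NE: (Defect, Defect) with payoff (9, 9)
But (Cooperate, Cooperate) = (14, 14) Pareto dominates (9, 9)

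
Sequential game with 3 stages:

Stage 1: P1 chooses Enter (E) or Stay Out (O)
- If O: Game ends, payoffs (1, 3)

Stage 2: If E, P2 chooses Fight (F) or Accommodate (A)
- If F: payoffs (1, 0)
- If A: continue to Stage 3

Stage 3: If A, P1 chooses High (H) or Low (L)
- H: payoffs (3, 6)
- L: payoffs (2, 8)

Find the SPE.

SPE: (E, A, H); Outcome (3, 6)

Work:
Stage 3: P1 chooses H (3 vs 2)
Stage 2: P2: F->0, A->6 (anticipating H). Choose A
Stage 1: P1: O->1, E->3 (anticipating A, H). Choose E
SPE path: E -> A -> H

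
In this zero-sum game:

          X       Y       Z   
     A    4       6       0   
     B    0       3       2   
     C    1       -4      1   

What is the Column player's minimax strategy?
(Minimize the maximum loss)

Column should play Z, value = 2

Work:
Column player minimizes Row's maximum payoff:
Column X: max payoff to Row = 4
Column Y: max payoff to Row = 6
Column Z: max payoff to Row = 2
Minimum is 2, achieved by column Z.
Minimax strategy: Z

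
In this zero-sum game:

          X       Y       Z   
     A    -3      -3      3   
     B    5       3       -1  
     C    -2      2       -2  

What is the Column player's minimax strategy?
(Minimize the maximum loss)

Column should play Y or Z (all achieve the minimum), value = 3

Work:
Column player minimizes Row's maximum payoff:
Column X: max payoff to Row = 5
Column Y: max payoff to Row = 3
Column Z: max payoff to Row = 3
Minimum is 3, achieved by columns Y, Z (tied).
Each of Y or Z is a minimax strategy.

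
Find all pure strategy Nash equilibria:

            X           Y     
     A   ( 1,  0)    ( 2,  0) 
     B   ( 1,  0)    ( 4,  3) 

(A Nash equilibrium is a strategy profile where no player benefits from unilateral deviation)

Nash equilibrium: (A, X), (B, Y)

Work:
Best responses:
  P1 vs X: payoffs [1, 1] → best response A/B (payoff 1)
  P1 vs Y: payoffs [2, 4] → best response B (payoff 4)
  P2 vs A: payoffs [0, 0] → best response X/Y (payoff 0)
  P2 vs B: payoffs [0, 3] → best response Y (payoff 3)
Mutual best responses: (A,X), (B,Y) → Nash equilibria.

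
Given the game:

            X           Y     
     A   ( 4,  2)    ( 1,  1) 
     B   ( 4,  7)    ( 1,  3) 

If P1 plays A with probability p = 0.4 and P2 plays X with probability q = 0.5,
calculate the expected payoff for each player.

E[P1] = 2.5, E[P2] = 3.6

Work:
E[P1] = p·q·π₁(A,X) + p·(1-q)·π₁(A,Y) + (1-p)·q·π₁(B,X) + (1-p)·(1-q)·π₁(B,Y)
= 0.4·0.5·4 + 0.4·0.5·1 + 0.6·0.5·4 + 0.6·0.5·1
= 2.5

E[P2] = 3.6 (similar calculation)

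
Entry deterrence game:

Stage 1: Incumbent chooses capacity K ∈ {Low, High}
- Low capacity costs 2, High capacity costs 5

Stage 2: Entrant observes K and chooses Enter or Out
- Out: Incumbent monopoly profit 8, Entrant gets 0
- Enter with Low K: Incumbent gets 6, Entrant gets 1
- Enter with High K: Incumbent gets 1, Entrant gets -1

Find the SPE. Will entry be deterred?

SPE: (Low, Enter|Low, Out|High); Entry not deterred. Incumbent net profit = 4, Entrant gets 1

Work:
After Low K: Entrant enters (1 > 0)
After High K: Entrant stays out (-1 < 0)
Incumbent: Low → 6−2=4, High → 8−5=3
Incumbent chooses Low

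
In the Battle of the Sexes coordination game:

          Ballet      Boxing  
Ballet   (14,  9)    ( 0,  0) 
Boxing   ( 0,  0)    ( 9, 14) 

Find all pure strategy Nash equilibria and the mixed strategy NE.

Pure NE: (Ballet, Ballet) and (Boxing, Boxing); Mixed NE: p = 0.6087, q = 0.3913

Work:
Check pure NE:
(Ballet, Ballet): (14, 9) - no unilateral deviation beneficial
(Boxing, Boxing): (9, 14) - no unilateral deviation beneficial
Mixed NE: P1 plays Ballet with p = 0.6087, P2 plays Ballet with q = 0.3913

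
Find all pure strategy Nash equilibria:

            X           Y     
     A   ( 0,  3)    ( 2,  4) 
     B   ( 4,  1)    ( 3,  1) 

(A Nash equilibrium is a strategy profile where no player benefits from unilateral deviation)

Nash equilibrium: (B, X), (B, Y)

Work:
Best responses:
  P1 vs X: payoffs [0, 4] → best response B (payoff 4)
  P1 vs Y: payoffs [2, 3] → best response B (payoff 3)
  P2 vs A: payoffs [3, 4] → best response Y (payoff 4)
  P2 vs B: payoffs [1, 1] → best response X/Y (payoff 1)
Mutual best responses: (B,X), (B,Y) → Nash equilibria.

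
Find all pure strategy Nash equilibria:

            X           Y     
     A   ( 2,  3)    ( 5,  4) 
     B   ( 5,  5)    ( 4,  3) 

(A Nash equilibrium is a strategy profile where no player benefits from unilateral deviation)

Nash equilibrium: (A, Y), (B, X)

Work:
Best responses:
  P1 vs X: payoffs [2, 5] → best response B (payoff 5)
  P1 vs Y: payoffs [5, 4] → best response A (payoff 5)
  P2 vs A: payoffs [3, 4] → best response Y (payoff 4)
  P2 vs B: payoffs [5, 3] → best response X (payoff 5)
Mutual best responses: (A,Y), (B,X) → Nash equilibria.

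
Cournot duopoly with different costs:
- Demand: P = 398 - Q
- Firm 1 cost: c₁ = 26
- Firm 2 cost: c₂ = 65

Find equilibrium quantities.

q₁* = 137.0, q₂* = 98.0

Work:
Reaction: q₁ = (398 - 26 - q₂)/2
Reaction: q₂ = (398 - 65 - q₁)/2
Solve simultaneously:
q₁* = (398 - 2×26 + 65)/3 = 137.0
q₂* = (398 - 2×65 + 26)/3 = 98.0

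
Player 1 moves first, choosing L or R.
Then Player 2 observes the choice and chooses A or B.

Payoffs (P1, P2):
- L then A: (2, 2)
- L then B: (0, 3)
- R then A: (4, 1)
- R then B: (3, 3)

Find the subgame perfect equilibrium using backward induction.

P1 plays R, P2 plays B after L and B after R; Payoff (3, 3)

Work:
Backward induction:
After L: P2 chooses B → P1 gets 0
After R: P2 chooses B → P1 gets 3
P1 chooses R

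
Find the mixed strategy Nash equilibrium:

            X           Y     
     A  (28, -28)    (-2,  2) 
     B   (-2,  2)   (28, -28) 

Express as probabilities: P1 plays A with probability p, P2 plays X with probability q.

p = 0.5, q = 0.5

Work:
Find probabilities that make opponent indifferent:
P2 chooses q to make P1 indifferent between A and B
P1 chooses p to make P2 indifferent between X and Y
Mixed NE: P1 plays (A: 0.5, B: 0.5), P2 plays (X: 0.5, Y: 0.5)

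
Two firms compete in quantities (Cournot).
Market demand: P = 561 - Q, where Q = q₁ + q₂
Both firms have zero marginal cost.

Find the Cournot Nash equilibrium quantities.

q₁* = q₂* = 187.0; P* = 187.0

Work:
Profit: π_i = P·q_i = (a - q_i - q_j)·q_i
FOC: ∂π_i/∂q_i = a - 2q_i - q_j = 0
Reaction function: q_i = (561 - q_j)/2
Symmetry: q* = 561/3 = 187.0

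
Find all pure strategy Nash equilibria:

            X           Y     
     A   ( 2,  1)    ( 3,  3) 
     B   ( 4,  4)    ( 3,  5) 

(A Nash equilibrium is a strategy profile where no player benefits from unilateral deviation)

Nash equilibrium: (A, Y), (B, Y)

Work:
Best responses:
  P1 vs X: payoffs [2, 4] → best response B (payoff 4)
  P1 vs Y: payoffs [3, 3] → best response A/B (payoff 3)
  P2 vs A: payoffs [1, 3] → best response Y (payoff 3)
  P2 vs B: payoffs [4, 5] → best response Y (payoff 5)
Mutual best responses: (A,Y), (B,Y) → Nash equilibria.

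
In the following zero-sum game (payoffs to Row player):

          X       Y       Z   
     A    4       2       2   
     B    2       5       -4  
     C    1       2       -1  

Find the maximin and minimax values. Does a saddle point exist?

Maximin = 2, Minimax = 2, Saddle: True

Work:
Row minimums: [2, -4, -1] → maximin = 2
Column maximums: [4, 5, 2] → minimax = 2
Saddle point exists! Game value = 2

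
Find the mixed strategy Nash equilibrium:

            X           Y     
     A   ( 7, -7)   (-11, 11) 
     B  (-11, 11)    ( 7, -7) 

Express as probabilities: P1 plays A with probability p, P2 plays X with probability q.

p = 0.5, q = 0.5

Work:
Find probabilities that make opponent indifferent:
P2 chooses q to make P1 indifferent between A and B
P1 chooses p to make P2 indifferent between X and Y
Mixed NE: P1 plays (A: 0.5, B: 0.5), P2 plays (X: 0.5, Y: 0.5)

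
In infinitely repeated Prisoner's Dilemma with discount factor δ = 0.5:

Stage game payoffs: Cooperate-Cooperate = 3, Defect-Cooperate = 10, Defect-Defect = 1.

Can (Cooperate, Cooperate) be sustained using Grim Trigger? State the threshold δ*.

δ* = 0.7778; since δ = 0.5 < 0.7778, cooperation cannot be sustained

Work:
For Grim Trigger:
Cooperate forever: 3/(1-δ)
Defect then punished: 10 + 1·δ/(1-δ)
Need: 3/(1-δ) ≥ 10 + 1·δ/(1-δ)
Solving: δ ≥ (T-R)/(T-P) = (10-3)/(10-1) = 0.7778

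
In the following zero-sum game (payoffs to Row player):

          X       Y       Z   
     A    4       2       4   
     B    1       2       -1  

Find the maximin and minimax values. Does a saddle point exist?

Maximin = 2, Minimax = 2, Saddle: True

Work:
Row minimums: [2, -1] → maximin = 2
Column maximums: [4, 2, 4] → minimax = 2
Saddle point exists! Game value = 2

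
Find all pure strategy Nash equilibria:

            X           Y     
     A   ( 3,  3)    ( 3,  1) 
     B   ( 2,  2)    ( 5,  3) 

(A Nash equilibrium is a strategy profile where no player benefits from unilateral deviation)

Nash equilibrium: (A, X), (B, Y)

Work:
Best responses:
  P1 vs X: payoffs [3, 2] → best response A (payoff 3)
  P1 vs Y: payoffs [3, 5] → best response B (payoff 5)
  P2 vs A: payoffs [3, 1] → best response X (payoff 3)
  P2 vs B: payoffs [2, 3] → best response Y (payoff 3)
Mutual best responses: (A,X), (B,Y) → Nash equilibria.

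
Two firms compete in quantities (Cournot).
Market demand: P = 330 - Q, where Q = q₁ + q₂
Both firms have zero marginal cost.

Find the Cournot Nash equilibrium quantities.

q₁* = q₂* = 110.0; P* = 110.0

Work:
Profit: π_i = P·q_i = (a - q_i - q_j)·q_i
FOC: ∂π_i/∂q_i = a - 2q_i - q_j = 0
Reaction function: q_i = (330 - q_j)/2
Symmetry: q* = 330/3 = 110.0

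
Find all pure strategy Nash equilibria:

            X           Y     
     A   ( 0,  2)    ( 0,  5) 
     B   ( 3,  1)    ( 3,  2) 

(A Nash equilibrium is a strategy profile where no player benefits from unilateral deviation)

Nash equilibrium: (B, Y)

Work:
Best responses:
  P1 vs X: payoffs [0, 3] → best response B (payoff 3)
  P1 vs Y: payoffs [0, 3] → best response B (payoff 3)
  P2 vs A: payoffs [2, 5] → best response Y (payoff 5)
  P2 vs B: payoffs [1, 2] → best response Y (payoff 2)
Mutual best responses: (B,Y) → Nash equilibria.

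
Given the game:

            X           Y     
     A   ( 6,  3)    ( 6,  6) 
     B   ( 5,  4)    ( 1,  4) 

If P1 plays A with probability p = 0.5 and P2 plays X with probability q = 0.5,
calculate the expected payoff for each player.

E[P1] = 4.5, E[P2] = 4.25

Work:
E[P1] = p·q·π₁(A,X) + p·(1-q)·π₁(A,Y) + (1-p)·q·π₁(B,X) + (1-p)·(1-q)·π₁(B,Y)
= 0.5·0.5·6 + 0.5·0.5·6 + 0.5·0.5·5 + 0.5·0.5·1
= 4.5

E[P2] = 4.25 (similar calculation)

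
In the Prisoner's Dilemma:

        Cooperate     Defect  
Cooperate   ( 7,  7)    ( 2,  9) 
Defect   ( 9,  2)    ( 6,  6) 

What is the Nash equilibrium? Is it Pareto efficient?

(Defect, Defect) is NE; not Pareto efficient

Work:
Defect dominates Cooperate for both players:
If P2 cooperates: Defect (9) > Cooperate (7)
If P2 defects: Defect (6) > Cooperate (2)
NE: (Defect, Defect) with payoff (6, 6)
But (Cooperate, Cooperate) = (7, 7) Pareto dominates (6, 6)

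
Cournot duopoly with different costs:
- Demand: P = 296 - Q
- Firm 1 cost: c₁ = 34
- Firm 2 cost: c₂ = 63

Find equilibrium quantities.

q₁* = 97.0, q₂* = 68.0

Work:
Reaction: q₁ = (296 - 34 - q₂)/2
Reaction: q₂ = (296 - 63 - q₁)/2
Solve simultaneously:
q₁* = (296 - 2×34 + 63)/3 = 97.0
q₂* = (296 - 2×63 + 34)/3 = 68.0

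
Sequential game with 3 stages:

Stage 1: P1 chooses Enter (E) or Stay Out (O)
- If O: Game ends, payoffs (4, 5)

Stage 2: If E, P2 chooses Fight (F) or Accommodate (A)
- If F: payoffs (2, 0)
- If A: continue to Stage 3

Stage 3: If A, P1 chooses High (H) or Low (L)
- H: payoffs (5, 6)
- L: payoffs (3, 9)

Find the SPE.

SPE: (E, A, H); Outcome (5, 6)

Work:
Stage 3: P1 chooses H (5 vs 3)
Stage 2: P2: F->0, A->6 (anticipating H). Choose A
Stage 1: P1: O->4, E->5 (anticipating A, H). Choose E
SPE path: E -> A -> H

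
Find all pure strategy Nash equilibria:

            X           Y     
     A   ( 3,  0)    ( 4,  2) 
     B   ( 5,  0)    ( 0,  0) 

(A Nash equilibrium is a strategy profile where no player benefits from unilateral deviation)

Nash equilibrium: (A, Y), (B, X)

Work:
Best responses:
  P1 vs X: payoffs [3, 5] → best response B (payoff 5)
  P1 vs Y: payoffs [4, 0] → best response A (payoff 4)
  P2 vs A: payoffs [0, 2] → best response Y (payoff 2)
  P2 vs B: payoffs [0, 0] → best response X/Y (payoff 0)
Mutual best responses: (A,Y), (B,X) → Nash equilibria.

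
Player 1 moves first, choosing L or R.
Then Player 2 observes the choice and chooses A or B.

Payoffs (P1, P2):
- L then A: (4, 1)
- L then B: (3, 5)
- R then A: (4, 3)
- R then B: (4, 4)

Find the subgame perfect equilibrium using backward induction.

P1 plays R, P2 plays B after L and B after R; Payoff (4, 4)

Work:
Backward induction:
After L: P2 chooses B → P1 gets 3
After R: P2 chooses B → P1 gets 4
P1 chooses R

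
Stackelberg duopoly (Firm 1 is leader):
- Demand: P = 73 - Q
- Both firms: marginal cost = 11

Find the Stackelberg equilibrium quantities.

q₁* (leader) = 31.0, q₂* (follower) = 15.5

Work:
Follower's reaction: q₂ = (a - c - q₁)/2
Leader substitutes: π₁ = q₁·(a - q₁ - (a-c-q₁)/2 - c)
FOC: q₁* = (73 - 11)/2 = 31.00
Then: q₂* = (73 - 11 - 31.0)/2 = 15.50
Leader has first-mover advantage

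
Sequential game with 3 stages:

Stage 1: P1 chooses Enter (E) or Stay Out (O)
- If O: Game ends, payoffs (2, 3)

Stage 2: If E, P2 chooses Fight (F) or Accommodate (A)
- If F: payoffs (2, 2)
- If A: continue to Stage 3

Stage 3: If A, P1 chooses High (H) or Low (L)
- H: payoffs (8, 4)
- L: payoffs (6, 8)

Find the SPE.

SPE: (E, A, H); Outcome (8, 4)

Work:
Stage 3: P1 chooses H (8 vs 6)
Stage 2: P2: F->2, A->4 (anticipating H). Choose A
Stage 1: P1: O->2, E->8 (anticipating A, H). Choose E
SPE path: E -> A -> H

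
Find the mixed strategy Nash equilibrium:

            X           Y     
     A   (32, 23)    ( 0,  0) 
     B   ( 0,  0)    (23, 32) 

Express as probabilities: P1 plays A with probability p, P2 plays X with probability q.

p = 0.5818, q = 0.4182

Work:
Find probabilities that make opponent indifferent:
P2 chooses q to make P1 indifferent between A and B
P1 chooses p to make P2 indifferent between X and Y
Mixed NE: P1 plays (A: 0.5818, B: 0.4182), P2 plays (X: 0.4182, Y: 0.5818)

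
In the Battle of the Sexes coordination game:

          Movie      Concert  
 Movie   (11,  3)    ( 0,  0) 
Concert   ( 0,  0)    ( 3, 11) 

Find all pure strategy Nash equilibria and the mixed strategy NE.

Pure NE: (Movie, Movie) and (Concert, Concert); Mixed NE: p = 0.7857, q = 0.2143

Work:
Check pure NE:
(Movie, Movie): (11, 3) - no unilateral deviation beneficial
(Concert, Concert): (3, 11) - no unilateral deviation beneficial
Mixed NE: P1 plays Movie with p = 0.7857, P2 plays Movie with q = 0.2143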